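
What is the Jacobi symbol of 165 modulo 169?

1

(165/169)
  = (169/165)    [QR: 165 ≡ 1 mod 4, sign kept]
  = (4/165)    [169 ≡ 4 mod 165]
  = (1/165)    [165 ≡ 5 mod 8 ⇒ (2/165)^2 = +1]
  = 1    [(1/165) = 1]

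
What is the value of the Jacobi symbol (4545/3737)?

Reduce the numerator: 4545 ≡ 808 (mod 3737), so (4545/3737) = (808/3737).
Factor out 2: 808 = 2^3·101. Since 3737 ≡ 1 (mod 8), (2/3737) = +1, and (2/3737)^3 = +1. Now have (101/3737).
101 ≡ 1 (mod 4), so quadratic reciprocity gives (101/3737) = (3737/101). Reduce: 3737 ≡ 0 (mod 101). Now have (0/101).
The numerator is now 0 with denominator 101 > 1: the symbol is 0.

0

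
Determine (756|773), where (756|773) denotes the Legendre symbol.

(756|773)
  = (189|773)    [773 ≡ 5 mod 8 ⇒ (2|773)^2 = +1]
  = (773|189)    [QR: 189 ≡ 1 mod 4, sign kept]
  = (17|189)    [773 ≡ 17 mod 189]
  = (189|17)    [QR: 17 ≡ 1 mod 4, sign kept]
  = (2|17)    [189 ≡ 2 mod 17]
  = (1|17)    [17 ≡ 1 mod 8 ⇒ (2|17) = +1]
  = 1    [(1|17) = 1]

1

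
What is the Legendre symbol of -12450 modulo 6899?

-1

(-12450/6899)
  = (1348/6899)    [-12450 ≡ 1348 mod 6899]
  = (337/6899)    [6899 ≡ 3 mod 8 ⇒ (2/6899)^2 = +1]
  = (6899/337)    [QR: 337 ≡ 1 mod 4, sign kept]
  = (159/337)    [6899 ≡ 159 mod 337]
  = (337/159)    [QR: 337 ≡ 1 mod 4, sign kept]
  = (19/159)    [337 ≡ 19 mod 159]
  = -(159/19)    [QR: both ≡ 3 mod 4, sign flips]
  = -(7/19)    [159 ≡ 7 mod 19]
  = (19/7)    [QR: both ≡ 3 mod 4, sign flips]
  = (5/7)    [19 ≡ 5 mod 7]
  = (7/5)    [QR: 5 ≡ 1 mod 4, sign kept]
  = (2/5)    [7 ≡ 2 mod 5]
  = -(1/5)    [5 ≡ 5 mod 8 ⇒ (2/5) = -1]
  = -1    [(1/5) = 1]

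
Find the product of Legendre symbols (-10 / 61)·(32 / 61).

By multiplicativity, (-10·32 / 61) = (-10 / 61)·(32 / 61).
First factor (-10 / 61):
Pull out -1: (-10 / 61) = (-1 / 61)·(10 / 61). Since 61 ≡ 1 (mod 4), (-1 / 61) = +1. Now have (10 / 61).
Factor out 2: 10 = 2·5. Since 61 ≡ 5 (mod 8), (2 / 61) = -1. Now have -(5 / 61).
5 ≡ 1 (mod 4), so quadratic reciprocity gives (5 / 61) = (61 / 5). Reduce: 61 ≡ 1 (mod 5). Now have -(1 / 5).
(1 / 5) = 1. Collecting the sign factors: -1.
Second factor (32 / 61):
Factor out 2: 32 = 2^5. Since 61 ≡ 5 (mod 8), (2 / 61) = -1, and (2 / 61)^5 = -1. Now have -(1 / 61).
(1 / 61) = 1. Collecting the sign factors: -1.
Product: (-1)·(-1) = 1.

1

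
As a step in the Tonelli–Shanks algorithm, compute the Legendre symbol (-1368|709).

-1

Reduce the numerator: -1368 ≡ 50 (mod 709), so (-1368|709) = (50|709).
Factor out 2: 50 = 2·25. Since 709 ≡ 5 (mod 8), (2|709) = -1. Now have -(25|709).
25 ≡ 1 (mod 4), so quadratic reciprocity gives (25|709) = (709|25). Reduce: 709 ≡ 9 (mod 25). Now have -(9|25).
9 ≡ 1 (mod 4), so quadratic reciprocity gives (9|25) = (25|9). Reduce: 25 ≡ 7 (mod 9). Now have -(7|9).
9 ≡ 1 (mod 4), so quadratic reciprocity gives (7|9) = (9|7). Reduce: 9 ≡ 2 (mod 7). Now have -(2|7).
Factor out 2: 2 = 2. Since 7 ≡ 7 (mod 8), (2|7) = +1. Now have -(1|7).
(1|7) = 1. Collecting the sign factors: -1.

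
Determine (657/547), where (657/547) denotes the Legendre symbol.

(657/547)
  = (110/547)    [657 ≡ 110 mod 547]
  = -(55/547)    [547 ≡ 3 mod 8 ⇒ (2/547) = -1]
  = (547/55)    [QR: both ≡ 3 mod 4, sign flips]
  = (52/55)    [547 ≡ 52 mod 55]
  = (13/55)    [55 ≡ 7 mod 8 ⇒ (2/55)^2 = +1]
  = (55/13)    [QR: 13 ≡ 1 mod 4, sign kept]
  = (3/13)    [55 ≡ 3 mod 13]
  = (13/3)    [QR: 13 ≡ 1 mod 4, sign kept]
  = (1/3)    [13 ≡ 1 mod 3]
  = 1    [(1/3) = 1]

1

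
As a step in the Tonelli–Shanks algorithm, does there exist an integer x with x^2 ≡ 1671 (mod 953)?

yes

Reduce the numerator: 1671 ≡ 718 (mod 953), so (1671|953) = (718|953).
Factor out 2: 718 = 2·359. Since 953 ≡ 1 (mod 8), (2|953) = +1. Now have (359|953).
953 ≡ 1 (mod 4), so quadratic reciprocity gives (359|953) = (953|359). Reduce: 953 ≡ 235 (mod 359). Now have (235|359).
Both 235 ≡ 3 and 359 ≡ 3 (mod 4), so reciprocity gives (235|359) = -(359|235). Reduce: 359 ≡ 124 (mod 235). Now have -(124|235).
Factor out 2: 124 = 2^2·31. Since 235 ≡ 3 (mod 8), (2|235) = -1, and (2|235)^2 = +1. Now have -(31|235).
Both 31 ≡ 3 and 235 ≡ 3 (mod 4), so reciprocity gives (31|235) = -(235|31). Reduce: 235 ≡ 18 (mod 31). Now have (18|31).
Factor out 2: 18 = 2·9. Since 31 ≡ 7 (mod 8), (2|31) = +1. Now have (9|31).
9 ≡ 1 (mod 4), so quadratic reciprocity gives (9|31) = (31|9). Reduce: 31 ≡ 4 (mod 9). Now have (4|9).
Factor out 2: 4 = 2^2. Since 9 ≡ 1 (mod 8), (2|9) = +1, and (2|9)^2 = +1. Now have (1|9).
(1|9) = 1. Collecting the sign factors: 1.
The Legendre symbol is 1, so x^2 ≡ 1671 (mod 953) has solution.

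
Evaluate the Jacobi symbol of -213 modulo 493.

(-213 / 493)
  = (213 / 493)    [493 ≡ 1 mod 4 ⇒ (-1 / 493) = +1]
  = (493 / 213)    [QR: 213 ≡ 1 mod 4, sign kept]
  = (67 / 213)    [493 ≡ 67 mod 213]
  = (213 / 67)    [QR: 213 ≡ 1 mod 4, sign kept]
  = (12 / 67)    [213 ≡ 12 mod 67]
  = (3 / 67)    [67 ≡ 3 mod 8 ⇒ (2 / 67)^2 = +1]
  = -(67 / 3)    [QR: both ≡ 3 mod 4, sign flips]
  = -(1 / 3)    [67 ≡ 1 mod 3]
  = -1    [(1 / 3) = 1]

-1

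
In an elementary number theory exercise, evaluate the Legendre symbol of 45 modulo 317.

(45/317)
  = (317/45)    [QR: 45 ≡ 1 mod 4, sign kept]
  = (2/45)    [317 ≡ 2 mod 45]
  = -(1/45)    [45 ≡ 5 mod 8 ⇒ (2/45) = -1]
  = -1    [(1/45) = 1]

-1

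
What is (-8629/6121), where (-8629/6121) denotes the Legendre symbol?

(-8629/6121)
  = (3613/6121)    [-8629 ≡ 3613 mod 6121]
  = (6121/3613)    [QR: 3613 ≡ 1 mod 4, sign kept]
  = (2508/3613)    [6121 ≡ 2508 mod 3613]
  = (627/3613)    [3613 ≡ 5 mod 8 ⇒ (2/3613)^2 = +1]
  = (3613/627)    [QR: 3613 ≡ 1 mod 4, sign kept]
  = (478/627)    [3613 ≡ 478 mod 627]
  = -(239/627)    [627 ≡ 3 mod 8 ⇒ (2/627) = -1]
  = (627/239)    [QR: both ≡ 3 mod 4, sign flips]
  = (149/239)    [627 ≡ 149 mod 239]
  = (239/149)    [QR: 149 ≡ 1 mod 4, sign kept]
  = (90/149)    [239 ≡ 90 mod 149]
  = -(45/149)    [149 ≡ 5 mod 8 ⇒ (2/149) = -1]
  = -(149/45)    [QR: 45 ≡ 1 mod 4, sign kept]
  = -(14/45)    [149 ≡ 14 mod 45]
  = (7/45)    [45 ≡ 5 mod 8 ⇒ (2/45) = -1]
  = (45/7)    [QR: 45 ≡ 1 mod 4, sign kept]
  = (3/7)    [45 ≡ 3 mod 7]
  = -(7/3)    [QR: both ≡ 3 mod 4, sign flips]
  = -(1/3)    [7 ≡ 1 mod 3]
  = -1    [(1/3) = 1]

-1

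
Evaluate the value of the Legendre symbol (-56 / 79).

Pull out -1: (-56 / 79) = (-1 / 79)·(56 / 79). Since 79 ≡ 3 (mod 4), (-1 / 79) = -1. Now have -(56 / 79).
Factor out 2: 56 = 2^3·7. Since 79 ≡ 7 (mod 8), (2 / 79) = +1, and (2 / 79)^3 = +1. Now have -(7 / 79).
Both 7 ≡ 3 and 79 ≡ 3 (mod 4), so reciprocity gives (7 / 79) = -(79 / 7). Reduce: 79 ≡ 2 (mod 7). Now have (2 / 7).
Factor out 2: 2 = 2. Since 7 ≡ 7 (mod 8), (2 / 7) = +1. Now have (1 / 7).
(1 / 7) = 1. Collecting the sign factors: 1.

1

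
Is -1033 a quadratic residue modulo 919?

no

(-1033|919)
  = (805|919)    [-1033 ≡ 805 mod 919]
  = (919|805)    [QR: 805 ≡ 1 mod 4, sign kept]
  = (114|805)    [919 ≡ 114 mod 805]
  = -(57|805)    [805 ≡ 5 mod 8 ⇒ (2|805) = -1]
  = -(805|57)    [QR: 57 ≡ 1 mod 4, sign kept]
  = -(7|57)    [805 ≡ 7 mod 57]
  = -(57|7)    [QR: 57 ≡ 1 mod 4, sign kept]
  = -(1|7)    [57 ≡ 1 mod 7]
  = -1    [(1|7) = 1]
(-1033|919) = -1, and 919 is prime, so -1033 is not a quadratic residue mod 919.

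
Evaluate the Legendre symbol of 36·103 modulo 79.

-1

By multiplicativity, (36·103|79) = (36|79)·(103|79).
First factor (36|79):
Factor out 2: 36 = 2^2·9. Since 79 ≡ 7 (mod 8), (2|79) = +1, and (2|79)^2 = +1. Now have (9|79).
9 ≡ 1 (mod 4), so quadratic reciprocity gives (9|79) = (79|9). Reduce: 79 ≡ 7 (mod 9). Now have (7|9).
9 ≡ 1 (mod 4), so quadratic reciprocity gives (7|9) = (9|7). Reduce: 9 ≡ 2 (mod 7). Now have (2|7).
Factor out 2: 2 = 2. Since 7 ≡ 7 (mod 8), (2|7) = +1. Now have (1|7).
(1|7) = 1. Collecting the sign factors: 1.
Second factor (103|79):
Reduce the numerator: 103 ≡ 24 (mod 79), so (103|79) = (24|79).
Factor out 2: 24 = 2^3·3. Since 79 ≡ 7 (mod 8), (2|79) = +1, and (2|79)^3 = +1. Now have (3|79).
Both 3 ≡ 3 and 79 ≡ 3 (mod 4), so reciprocity gives (3|79) = -(79|3). Reduce: 79 ≡ 1 (mod 3). Now have -(1|3).
(1|3) = 1. Collecting the sign factors: -1.
Product: (1)·(-1) = -1.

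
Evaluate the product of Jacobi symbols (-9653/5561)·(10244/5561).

1

By multiplicativity, (-9653·10244/5561) = (-9653/5561)·(10244/5561).
First factor (-9653/5561):
Pull out -1: (-9653/5561) = (-1/5561)·(9653/5561). Since 5561 ≡ 1 (mod 4), (-1/5561) = +1. Now have (9653/5561).
Reduce the numerator: 9653 ≡ 4092 (mod 5561), so (9653/5561) = (4092/5561).
Factor out 2: 4092 = 2^2·1023. Since 5561 ≡ 1 (mod 8), (2/5561) = +1, and (2/5561)^2 = +1. Now have (1023/5561).
5561 ≡ 1 (mod 4), so quadratic reciprocity gives (1023/5561) = (5561/1023). Reduce: 5561 ≡ 446 (mod 1023). Now have (446/1023).
Factor out 2: 446 = 2·223. Since 1023 ≡ 7 (mod 8), (2/1023) = +1. Now have (223/1023).
Both 223 ≡ 3 and 1023 ≡ 3 (mod 4), so reciprocity gives (223/1023) = -(1023/223). Reduce: 1023 ≡ 131 (mod 223). Now have -(131/223).
Both 131 ≡ 3 and 223 ≡ 3 (mod 4), so reciprocity gives (131/223) = -(223/131). Reduce: 223 ≡ 92 (mod 131). Now have (92/131).
Factor out 2: 92 = 2^2·23. Since 131 ≡ 3 (mod 8), (2/131) = -1, and (2/131)^2 = +1. Now have (23/131).
Both 23 ≡ 3 and 131 ≡ 3 (mod 4), so reciprocity gives (23/131) = -(131/23). Reduce: 131 ≡ 16 (mod 23). Now have -(16/23).
Factor out 2: 16 = 2^4. Since 23 ≡ 7 (mod 8), (2/23) = +1, and (2/23)^4 = +1. Now have -(1/23).
(1/23) = 1. Collecting the sign factors: -1.
Second factor (10244/5561):
Reduce the numerator: 10244 ≡ 4683 (mod 5561), so (10244/5561) = (4683/5561).
5561 ≡ 1 (mod 4), so quadratic reciprocity gives (4683/5561) = (5561/4683). Reduce: 5561 ≡ 878 (mod 4683). Now have (878/4683).
Factor out 2: 878 = 2·439. Since 4683 ≡ 3 (mod 8), (2/4683) = -1. Now have -(439/4683).
Both 439 ≡ 3 and 4683 ≡ 3 (mod 4), so reciprocity gives (439/4683) = -(4683/439). Reduce: 4683 ≡ 293 (mod 439). Now have (293/439).
293 ≡ 1 (mod 4), so quadratic reciprocity gives (293/439) = (439/293). Reduce: 439 ≡ 146 (mod 293). Now have (146/293).
Factor out 2: 146 = 2·73. Since 293 ≡ 5 (mod 8), (2/293) = -1. Now have -(73/293).
73 ≡ 1 (mod 4), so quadratic reciprocity gives (73/293) = (293/73). Reduce: 293 ≡ 1 (mod 73). Now have -(1/73).
(1/73) = 1. Collecting the sign factors: -1.
Product: (-1)·(-1) = 1.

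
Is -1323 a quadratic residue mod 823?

(-1323/823)
  = -(1323/823)    [823 ≡ 3 mod 4 ⇒ (-1/823) = -1]
  = -(500/823)    [1323 ≡ 500 mod 823]
  = -(125/823)    [823 ≡ 7 mod 8 ⇒ (2/823)^2 = +1]
  = -(823/125)    [QR: 125 ≡ 1 mod 4, sign kept]
  = -(73/125)    [823 ≡ 73 mod 125]
  = -(125/73)    [QR: 73 ≡ 1 mod 4, sign kept]
  = -(52/73)    [125 ≡ 52 mod 73]
  = -(13/73)    [73 ≡ 1 mod 8 ⇒ (2/73)^2 = +1]
  = -(73/13)    [QR: 13 ≡ 1 mod 4, sign kept]
  = -(8/13)    [73 ≡ 8 mod 13]
  = (1/13)    [13 ≡ 5 mod 8 ⇒ (2/13)^3 = -1]
  = 1    [(1/13) = 1]
The Legendre symbol is 1, so x^2 ≡ -1323 (mod 823) has solution.

yes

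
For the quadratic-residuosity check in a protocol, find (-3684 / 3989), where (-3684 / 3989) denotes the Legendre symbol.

-1

Reduce the numerator: -3684 ≡ 305 (mod 3989), so (-3684 / 3989) = (305 / 3989).
305 ≡ 1 (mod 4), so quadratic reciprocity gives (305 / 3989) = (3989 / 305). Reduce: 3989 ≡ 24 (mod 305). Now have (24 / 305).
Factor out 2: 24 = 2^3·3. Since 305 ≡ 1 (mod 8), (2 / 305) = +1, and (2 / 305)^3 = +1. Now have (3 / 305).
305 ≡ 1 (mod 4), so quadratic reciprocity gives (3 / 305) = (305 / 3). Reduce: 305 ≡ 2 (mod 3). Now have (2 / 3).
Factor out 2: 2 = 2. Since 3 ≡ 3 (mod 8), (2 / 3) = -1. Now have -(1 / 3).
(1 / 3) = 1. Collecting the sign factors: -1.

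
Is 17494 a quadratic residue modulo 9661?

yes

Reduce the numerator: 17494 ≡ 7833 (mod 9661), so (17494/9661) = (7833/9661).
7833 ≡ 1 (mod 4), so quadratic reciprocity gives (7833/9661) = (9661/7833). Reduce: 9661 ≡ 1828 (mod 7833). Now have (1828/7833).
Factor out 2: 1828 = 2^2·457. Since 7833 ≡ 1 (mod 8), (2/7833) = +1, and (2/7833)^2 = +1. Now have (457/7833).
457 ≡ 1 (mod 4), so quadratic reciprocity gives (457/7833) = (7833/457). Reduce: 7833 ≡ 64 (mod 457). Now have (64/457).
Factor out 2: 64 = 2^6. Since 457 ≡ 1 (mod 8), (2/457) = +1, and (2/457)^6 = +1. Now have (1/457).
(1/457) = 1. Collecting the sign factors: 1.
(17494/9661) = 1, and 9661 is prime, so 17494 is a quadratic residue mod 9661.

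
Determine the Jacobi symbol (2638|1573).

(2638|1573)
  = (1065|1573)    [2638 ≡ 1065 mod 1573]
  = (1573|1065)    [QR: 1065 ≡ 1 mod 4, sign kept]
  = (508|1065)    [1573 ≡ 508 mod 1065]
  = (127|1065)    [1065 ≡ 1 mod 8 ⇒ (2|1065)^2 = +1]
  = (1065|127)    [QR: 1065 ≡ 1 mod 4, sign kept]
  = (49|127)    [1065 ≡ 49 mod 127]
  = (127|49)    [QR: 49 ≡ 1 mod 4, sign kept]
  = (29|49)    [127 ≡ 29 mod 49]
  = (49|29)    [QR: 29 ≡ 1 mod 4, sign kept]
  = (20|29)    [49 ≡ 20 mod 29]
  = (5|29)    [29 ≡ 5 mod 8 ⇒ (2|29)^2 = +1]
  = (29|5)    [QR: 5 ≡ 1 mod 4, sign kept]
  = (4|5)    [29 ≡ 4 mod 5]
  = (1|5)    [5 ≡ 5 mod 8 ⇒ (2|5)^2 = +1]
  = 1    [(1|5) = 1]

1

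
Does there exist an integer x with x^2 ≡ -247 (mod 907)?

(-247/907)
  = -(247/907)    [907 ≡ 3 mod 4 ⇒ (-1/907) = -1]
  = (907/247)    [QR: both ≡ 3 mod 4, sign flips]
  = (166/247)    [907 ≡ 166 mod 247]
  = (83/247)    [247 ≡ 7 mod 8 ⇒ (2/247) = +1]
  = -(247/83)    [QR: both ≡ 3 mod 4, sign flips]
  = -(81/83)    [247 ≡ 81 mod 83]
  = -(83/81)    [QR: 81 ≡ 1 mod 4, sign kept]
  = -(2/81)    [83 ≡ 2 mod 81]
  = -(1/81)    [81 ≡ 1 mod 8 ⇒ (2/81) = +1]
  = -1    [(1/81) = 1]
The Legendre symbol is -1, so x^2 ≡ -247 (mod 907) has no solution.

no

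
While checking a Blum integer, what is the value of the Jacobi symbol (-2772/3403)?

(-2772/3403)
  = (631/3403)    [-2772 ≡ 631 mod 3403]
  = -(3403/631)    [QR: both ≡ 3 mod 4, sign flips]
  = -(248/631)    [3403 ≡ 248 mod 631]
  = -(31/631)    [631 ≡ 7 mod 8 ⇒ (2/631)^3 = +1]
  = (631/31)    [QR: both ≡ 3 mod 4, sign flips]
  = (11/31)    [631 ≡ 11 mod 31]
  = -(31/11)    [QR: both ≡ 3 mod 4, sign flips]
  = -(9/11)    [31 ≡ 9 mod 11]
  = -(11/9)    [QR: 9 ≡ 1 mod 4, sign kept]
  = -(2/9)    [11 ≡ 2 mod 9]
  = -(1/9)    [9 ≡ 1 mod 8 ⇒ (2/9) = +1]
  = -1    [(1/9) = 1]

-1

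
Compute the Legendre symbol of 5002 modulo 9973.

1

(5002/9973)
  = -(2501/9973)    [9973 ≡ 5 mod 8 ⇒ (2/9973) = -1]
  = -(9973/2501)    [QR: 2501 ≡ 1 mod 4, sign kept]
  = -(2470/2501)    [9973 ≡ 2470 mod 2501]
  = (1235/2501)    [2501 ≡ 5 mod 8 ⇒ (2/2501) = -1]
  = (2501/1235)    [QR: 2501 ≡ 1 mod 4, sign kept]
  = (31/1235)    [2501 ≡ 31 mod 1235]
  = -(1235/31)    [QR: both ≡ 3 mod 4, sign flips]
  = -(26/31)    [1235 ≡ 26 mod 31]
  = -(13/31)    [31 ≡ 7 mod 8 ⇒ (2/31) = +1]
  = -(31/13)    [QR: 13 ≡ 1 mod 4, sign kept]
  = -(5/13)    [31 ≡ 5 mod 13]
  = -(13/5)    [QR: 5 ≡ 1 mod 4, sign kept]
  = -(3/5)    [13 ≡ 3 mod 5]
  = -(5/3)    [QR: 5 ≡ 1 mod 4, sign kept]
  = -(2/3)    [5 ≡ 2 mod 3]
  = (1/3)    [3 ≡ 3 mod 8 ⇒ (2/3) = -1]
  = 1    [(1/3) = 1]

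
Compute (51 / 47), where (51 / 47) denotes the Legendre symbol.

1

Reduce the numerator: 51 ≡ 4 (mod 47), so (51 / 47) = (4 / 47).
Factor out 2: 4 = 2^2. Since 47 ≡ 7 (mod 8), (2 / 47) = +1, and (2 / 47)^2 = +1. Now have (1 / 47).
(1 / 47) = 1. Collecting the sign factors: 1.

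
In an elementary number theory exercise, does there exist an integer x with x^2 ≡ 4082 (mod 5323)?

no

(4082/5323)
  = -(2041/5323)    [5323 ≡ 3 mod 8 ⇒ (2/5323) = -1]
  = -(5323/2041)    [QR: 2041 ≡ 1 mod 4, sign kept]
  = -(1241/2041)    [5323 ≡ 1241 mod 2041]
  = -(2041/1241)    [QR: 1241 ≡ 1 mod 4, sign kept]
  = -(800/1241)    [2041 ≡ 800 mod 1241]
  = -(25/1241)    [1241 ≡ 1 mod 8 ⇒ (2/1241)^5 = +1]
  = -(1241/25)    [QR: 25 ≡ 1 mod 4, sign kept]
  = -(16/25)    [1241 ≡ 16 mod 25]
  = -(1/25)    [25 ≡ 1 mod 8 ⇒ (2/25)^4 = +1]
  = -1    [(1/25) = 1]
The Legendre symbol is -1, so x^2 ≡ 4082 (mod 5323) has no solution.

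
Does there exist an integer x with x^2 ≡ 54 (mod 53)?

yes

(54/53)
  = (1/53)    [54 ≡ 1 mod 53]
  = 1    [(1/53) = 1]
The Legendre symbol is 1, so x^2 ≡ 54 (mod 53) has solution.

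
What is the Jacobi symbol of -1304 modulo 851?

-1

Reduce the numerator: -1304 ≡ 398 (mod 851), so (-1304|851) = (398|851).
Factor out 2: 398 = 2·199. Since 851 ≡ 3 (mod 8), (2|851) = -1. Now have -(199|851).
Both 199 ≡ 3 and 851 ≡ 3 (mod 4), so reciprocity gives (199|851) = -(851|199). Reduce: 851 ≡ 55 (mod 199). Now have (55|199).
Both 55 ≡ 3 and 199 ≡ 3 (mod 4), so reciprocity gives (55|199) = -(199|55). Reduce: 199 ≡ 34 (mod 55). Now have -(34|55).
Factor out 2: 34 = 2·17. Since 55 ≡ 7 (mod 8), (2|55) = +1. Now have -(17|55).
17 ≡ 1 (mod 4), so quadratic reciprocity gives (17|55) = (55|17). Reduce: 55 ≡ 4 (mod 17). Now have -(4|17).
Factor out 2: 4 = 2^2. Since 17 ≡ 1 (mod 8), (2|17) = +1, and (2|17)^2 = +1. Now have -(1|17).
(1|17) = 1. Collecting the sign factors: -1.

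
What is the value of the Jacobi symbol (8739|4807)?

1

(8739|4807)
  = (3932|4807)    [8739 ≡ 3932 mod 4807]
  = (983|4807)    [4807 ≡ 7 mod 8 ⇒ (2|4807)^2 = +1]
  = -(4807|983)    [QR: both ≡ 3 mod 4, sign flips]
  = -(875|983)    [4807 ≡ 875 mod 983]
  = (983|875)    [QR: both ≡ 3 mod 4, sign flips]
  = (108|875)    [983 ≡ 108 mod 875]
  = (27|875)    [875 ≡ 3 mod 8 ⇒ (2|875)^2 = +1]
  = -(875|27)    [QR: both ≡ 3 mod 4, sign flips]
  = -(11|27)    [875 ≡ 11 mod 27]
  = (27|11)    [QR: both ≡ 3 mod 4, sign flips]
  = (5|11)    [27 ≡ 5 mod 11]
  = (11|5)    [QR: 5 ≡ 1 mod 4, sign kept]
  = (1|5)    [11 ≡ 1 mod 5]
  = 1    [(1|5) = 1]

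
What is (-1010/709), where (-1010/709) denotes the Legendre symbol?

(-1010/709)
  = (408/709)    [-1010 ≡ 408 mod 709]
  = -(51/709)    [709 ≡ 5 mod 8 ⇒ (2/709)^3 = -1]
  = -(709/51)    [QR: 709 ≡ 1 mod 4, sign kept]
  = -(46/51)    [709 ≡ 46 mod 51]
  = (23/51)    [51 ≡ 3 mod 8 ⇒ (2/51) = -1]
  = -(51/23)    [QR: both ≡ 3 mod 4, sign flips]
  = -(5/23)    [51 ≡ 5 mod 23]
  = -(23/5)    [QR: 5 ≡ 1 mod 4, sign kept]
  = -(3/5)    [23 ≡ 3 mod 5]
  = -(5/3)    [QR: 5 ≡ 1 mod 4, sign kept]
  = -(2/3)    [5 ≡ 2 mod 3]
  = (1/3)    [3 ≡ 3 mod 8 ⇒ (2/3) = -1]
  = 1    [(1/3) = 1]

1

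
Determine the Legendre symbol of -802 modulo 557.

(-802/557)
  = (312/557)    [-802 ≡ 312 mod 557]
  = -(39/557)    [557 ≡ 5 mod 8 ⇒ (2/557)^3 = -1]
  = -(557/39)    [QR: 557 ≡ 1 mod 4, sign kept]
  = -(11/39)    [557 ≡ 11 mod 39]
  = (39/11)    [QR: both ≡ 3 mod 4, sign flips]
  = (6/11)    [39 ≡ 6 mod 11]
  = -(3/11)    [11 ≡ 3 mod 8 ⇒ (2/11) = -1]
  = (11/3)    [QR: both ≡ 3 mod 4, sign flips]
  = (2/3)    [11 ≡ 2 mod 3]
  = -(1/3)    [3 ≡ 3 mod 8 ⇒ (2/3) = -1]
  = -1    [(1/3) = 1]

-1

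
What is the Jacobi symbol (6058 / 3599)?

-1

(6058 / 3599)
  = (2459 / 3599)    [6058 ≡ 2459 mod 3599]
  = -(3599 / 2459)    [QR: both ≡ 3 mod 4, sign flips]
  = -(1140 / 2459)    [3599 ≡ 1140 mod 2459]
  = -(285 / 2459)    [2459 ≡ 3 mod 8 ⇒ (2 / 2459)^2 = +1]
  = -(2459 / 285)    [QR: 285 ≡ 1 mod 4, sign kept]
  = -(179 / 285)    [2459 ≡ 179 mod 285]
  = -(285 / 179)    [QR: 285 ≡ 1 mod 4, sign kept]
  = -(106 / 179)    [285 ≡ 106 mod 179]
  = (53 / 179)    [179 ≡ 3 mod 8 ⇒ (2 / 179) = -1]
  = (179 / 53)    [QR: 53 ≡ 1 mod 4, sign kept]
  = (20 / 53)    [179 ≡ 20 mod 53]
  = (5 / 53)    [53 ≡ 5 mod 8 ⇒ (2 / 53)^2 = +1]
  = (53 / 5)    [QR: 5 ≡ 1 mod 4, sign kept]
  = (3 / 5)    [53 ≡ 3 mod 5]
  = (5 / 3)    [QR: 5 ≡ 1 mod 4, sign kept]
  = (2 / 3)    [5 ≡ 2 mod 3]
  = -(1 / 3)    [3 ≡ 3 mod 8 ⇒ (2 / 3) = -1]
  = -1    [(1 / 3) = 1]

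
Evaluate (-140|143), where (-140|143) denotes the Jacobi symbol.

Pull out -1: (-140|143) = (-1|143)·(140|143). Since 143 ≡ 3 (mod 4), (-1|143) = -1. Now have -(140|143).
Factor out 2: 140 = 2^2·35. Since 143 ≡ 7 (mod 8), (2|143) = +1, and (2|143)^2 = +1. Now have -(35|143).
Both 35 ≡ 3 and 143 ≡ 3 (mod 4), so reciprocity gives (35|143) = -(143|35). Reduce: 143 ≡ 3 (mod 35). Now have (3|35).
Both 3 ≡ 3 and 35 ≡ 3 (mod 4), so reciprocity gives (3|35) = -(35|3). Reduce: 35 ≡ 2 (mod 3). Now have -(2|3).
Factor out 2: 2 = 2. Since 3 ≡ 3 (mod 8), (2|3) = -1. Now have (1|3).
(1|3) = 1. Collecting the sign factors: 1.

1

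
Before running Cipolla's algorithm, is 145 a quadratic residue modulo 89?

Reduce the numerator: 145 ≡ 56 (mod 89), so (145/89) = (56/89).
Factor out 2: 56 = 2^3·7. Since 89 ≡ 1 (mod 8), (2/89) = +1, and (2/89)^3 = +1. Now have (7/89).
89 ≡ 1 (mod 4), so quadratic reciprocity gives (7/89) = (89/7). Reduce: 89 ≡ 5 (mod 7). Now have (5/7).
5 ≡ 1 (mod 4), so quadratic reciprocity gives (5/7) = (7/5). Reduce: 7 ≡ 2 (mod 5). Now have (2/5).
Factor out 2: 2 = 2. Since 5 ≡ 5 (mod 8), (2/5) = -1. Now have -(1/5).
(1/5) = 1. Collecting the sign factors: -1.
(145/89) = -1, and 89 is prime, so 145 is not a quadratic residue mod 89.

no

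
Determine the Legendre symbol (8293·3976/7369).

1

By multiplicativity, (8293·3976/7369) = (8293/7369)·(3976/7369).
First factor (8293/7369):
Reduce the numerator: 8293 ≡ 924 (mod 7369), so (8293/7369) = (924/7369).
Factor out 2: 924 = 2^2·231. Since 7369 ≡ 1 (mod 8), (2/7369) = +1, and (2/7369)^2 = +1. Now have (231/7369).
7369 ≡ 1 (mod 4), so quadratic reciprocity gives (231/7369) = (7369/231). Reduce: 7369 ≡ 208 (mod 231). Now have (208/231).
Factor out 2: 208 = 2^4·13. Since 231 ≡ 7 (mod 8), (2/231) = +1, and (2/231)^4 = +1. Now have (13/231).
13 ≡ 1 (mod 4), so quadratic reciprocity gives (13/231) = (231/13). Reduce: 231 ≡ 10 (mod 13). Now have (10/13).
Factor out 2: 10 = 2·5. Since 13 ≡ 5 (mod 8), (2/13) = -1. Now have -(5/13).
5 ≡ 1 (mod 4), so quadratic reciprocity gives (5/13) = (13/5). Reduce: 13 ≡ 3 (mod 5). Now have -(3/5).
5 ≡ 1 (mod 4), so quadratic reciprocity gives (3/5) = (5/3). Reduce: 5 ≡ 2 (mod 3). Now have -(2/3).
Factor out 2: 2 = 2. Since 3 ≡ 3 (mod 8), (2/3) = -1. Now have (1/3).
(1/3) = 1. Collecting the sign factors: 1.
Second factor (3976/7369):
Factor out 2: 3976 = 2^3·497. Since 7369 ≡ 1 (mod 8), (2/7369) = +1, and (2/7369)^3 = +1. Now have (497/7369).
497 ≡ 1 (mod 4), so quadratic reciprocity gives (497/7369) = (7369/497). Reduce: 7369 ≡ 411 (mod 497). Now have (411/497).
497 ≡ 1 (mod 4), so quadratic reciprocity gives (411/497) = (497/411). Reduce: 497 ≡ 86 (mod 411). Now have (86/411).
Factor out 2: 86 = 2·43. Since 411 ≡ 3 (mod 8), (2/411) = -1. Now have -(43/411).
Both 43 ≡ 3 and 411 ≡ 3 (mod 4), so reciprocity gives (43/411) = -(411/43). Reduce: 411 ≡ 24 (mod 43). Now have (24/43).
Factor out 2: 24 = 2^3·3. Since 43 ≡ 3 (mod 8), (2/43) = -1, and (2/43)^3 = -1. Now have -(3/43).
Both 3 ≡ 3 and 43 ≡ 3 (mod 4), so reciprocity gives (3/43) = -(43/3). Reduce: 43 ≡ 1 (mod 3). Now have (1/3).
(1/3) = 1. Collecting the sign factors: 1.
Product: (1)·(1) = 1.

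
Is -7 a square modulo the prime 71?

yes

(-7|71)
  = -(7|71)    [71 ≡ 3 mod 4 ⇒ (-1|71) = -1]
  = (71|7)    [QR: both ≡ 3 mod 4, sign flips]
  = (1|7)    [71 ≡ 1 mod 7]
  = 1    [(1|7) = 1]
The Legendre symbol is 1, so x^2 ≡ -7 (mod 71) has solution.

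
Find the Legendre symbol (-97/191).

Pull out -1: (-97/191) = (-1/191)·(97/191). Since 191 ≡ 3 (mod 4), (-1/191) = -1. Now have -(97/191).
97 ≡ 1 (mod 4), so quadratic reciprocity gives (97/191) = (191/97). Reduce: 191 ≡ 94 (mod 97). Now have -(94/97).
Factor out 2: 94 = 2·47. Since 97 ≡ 1 (mod 8), (2/97) = +1. Now have -(47/97).
97 ≡ 1 (mod 4), so quadratic reciprocity gives (47/97) = (97/47). Reduce: 97 ≡ 3 (mod 47). Now have -(3/47).
Both 3 ≡ 3 and 47 ≡ 3 (mod 4), so reciprocity gives (3/47) = -(47/3). Reduce: 47 ≡ 2 (mod 3). Now have (2/3).
Factor out 2: 2 = 2. Since 3 ≡ 3 (mod 8), (2/3) = -1. Now have -(1/3).
(1/3) = 1. Collecting the sign factors: -1.

-1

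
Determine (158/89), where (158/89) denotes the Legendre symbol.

(158/89)
  = (69/89)    [158 ≡ 69 mod 89]
  = (89/69)    [QR: 69 ≡ 1 mod 4, sign kept]
  = (20/69)    [89 ≡ 20 mod 69]
  = (5/69)    [69 ≡ 5 mod 8 ⇒ (2/69)^2 = +1]
  = (69/5)    [QR: 5 ≡ 1 mod 4, sign kept]
  = (4/5)    [69 ≡ 4 mod 5]
  = (1/5)    [5 ≡ 5 mod 8 ⇒ (2/5)^2 = +1]
  = 1    [(1/5) = 1]

1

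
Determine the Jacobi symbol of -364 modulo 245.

(-364 / 245)
  = (364 / 245)    [245 ≡ 1 mod 4 ⇒ (-1 / 245) = +1]
  = (119 / 245)    [364 ≡ 119 mod 245]
  = (245 / 119)    [QR: 245 ≡ 1 mod 4, sign kept]
  = (7 / 119)    [245 ≡ 7 mod 119]
  = -(119 / 7)    [QR: both ≡ 3 mod 4, sign flips]
  = -(0 / 7)    [119 ≡ 0 mod 7]
  = 0    [numerator 0, gcd > 1]

0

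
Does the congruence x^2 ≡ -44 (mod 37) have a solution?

yes

(-44/37)
  = (44/37)    [37 ≡ 1 mod 4 ⇒ (-1/37) = +1]
  = (7/37)    [44 ≡ 7 mod 37]
  = (37/7)    [QR: 37 ≡ 1 mod 4, sign kept]
  = (2/7)    [37 ≡ 2 mod 7]
  = (1/7)    [7 ≡ 7 mod 8 ⇒ (2/7) = +1]
  = 1    [(1/7) = 1]
The Legendre symbol is 1, so x^2 ≡ -44 (mod 37) has solution.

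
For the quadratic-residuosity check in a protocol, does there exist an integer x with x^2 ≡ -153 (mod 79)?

yes

(-153/79)
  = (5/79)    [-153 ≡ 5 mod 79]
  = (79/5)    [QR: 5 ≡ 1 mod 4, sign kept]
  = (4/5)    [79 ≡ 4 mod 5]
  = (1/5)    [5 ≡ 5 mod 8 ⇒ (2/5)^2 = +1]
  = 1    [(1/5) = 1]
The Legendre symbol is 1, so x^2 ≡ -153 (mod 79) has solution.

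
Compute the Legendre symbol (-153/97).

Pull out -1: (-153/97) = (-1/97)·(153/97). Since 97 ≡ 1 (mod 4), (-1/97) = +1. Now have (153/97).
Reduce the numerator: 153 ≡ 56 (mod 97), so (153/97) = (56/97).
Factor out 2: 56 = 2^3·7. Since 97 ≡ 1 (mod 8), (2/97) = +1, and (2/97)^3 = +1. Now have (7/97).
97 ≡ 1 (mod 4), so quadratic reciprocity gives (7/97) = (97/7). Reduce: 97 ≡ 6 (mod 7). Now have (6/7).
Factor out 2: 6 = 2·3. Since 7 ≡ 7 (mod 8), (2/7) = +1. Now have (3/7).
Both 3 ≡ 3 and 7 ≡ 3 (mod 4), so reciprocity gives (3/7) = -(7/3). Reduce: 7 ≡ 1 (mod 3). Now have -(1/3).
(1/3) = 1. Collecting the sign factors: -1.

-1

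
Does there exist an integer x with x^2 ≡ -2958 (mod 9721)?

(-2958/9721)
  = (6763/9721)    [-2958 ≡ 6763 mod 9721]
  = (9721/6763)    [QR: 9721 ≡ 1 mod 4, sign kept]
  = (2958/6763)    [9721 ≡ 2958 mod 6763]
  = -(1479/6763)    [6763 ≡ 3 mod 8 ⇒ (2/6763) = -1]
  = (6763/1479)    [QR: both ≡ 3 mod 4, sign flips]
  = (847/1479)    [6763 ≡ 847 mod 1479]
  = -(1479/847)    [QR: both ≡ 3 mod 4, sign flips]
  = -(632/847)    [1479 ≡ 632 mod 847]
  = -(79/847)    [847 ≡ 7 mod 8 ⇒ (2/847)^3 = +1]
  = (847/79)    [QR: both ≡ 3 mod 4, sign flips]
  = (57/79)    [847 ≡ 57 mod 79]
  = (79/57)    [QR: 57 ≡ 1 mod 4, sign kept]
  = (22/57)    [79 ≡ 22 mod 57]
  = (11/57)    [57 ≡ 1 mod 8 ⇒ (2/57) = +1]
  = (57/11)    [QR: 57 ≡ 1 mod 4, sign kept]
  = (2/11)    [57 ≡ 2 mod 11]
  = -(1/11)    [11 ≡ 3 mod 8 ⇒ (2/11) = -1]
  = -1    [(1/11) = 1]
The Legendre symbol is -1, so x^2 ≡ -2958 (mod 9721) has no solution.

no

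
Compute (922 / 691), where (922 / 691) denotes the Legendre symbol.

1

(922 / 691)
  = (231 / 691)    [922 ≡ 231 mod 691]
  = -(691 / 231)    [QR: both ≡ 3 mod 4, sign flips]
  = -(229 / 231)    [691 ≡ 229 mod 231]
  = -(231 / 229)    [QR: 229 ≡ 1 mod 4, sign kept]
  = -(2 / 229)    [231 ≡ 2 mod 229]
  = (1 / 229)    [229 ≡ 5 mod 8 ⇒ (2 / 229) = -1]
  = 1    [(1 / 229) = 1]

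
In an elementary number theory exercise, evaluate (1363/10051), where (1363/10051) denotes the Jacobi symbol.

-1

(1363/10051)
  = -(10051/1363)    [QR: both ≡ 3 mod 4, sign flips]
  = -(510/1363)    [10051 ≡ 510 mod 1363]
  = (255/1363)    [1363 ≡ 3 mod 8 ⇒ (2/1363) = -1]
  = -(1363/255)    [QR: both ≡ 3 mod 4, sign flips]
  = -(88/255)    [1363 ≡ 88 mod 255]
  = -(11/255)    [255 ≡ 7 mod 8 ⇒ (2/255)^3 = +1]
  = (255/11)    [QR: both ≡ 3 mod 4, sign flips]
  = (2/11)    [255 ≡ 2 mod 11]
  = -(1/11)    [11 ≡ 3 mod 8 ⇒ (2/11) = -1]
  = -1    [(1/11) = 1]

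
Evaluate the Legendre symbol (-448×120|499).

1

By multiplicativity, (-448·120|499) = (-448|499)·(120|499).
First factor (-448|499):
(-448|499)
  = -(448|499)    [499 ≡ 3 mod 4 ⇒ (-1|499) = -1]
  = -(7|499)    [499 ≡ 3 mod 8 ⇒ (2|499)^6 = +1]
  = (499|7)    [QR: both ≡ 3 mod 4, sign flips]
  = (2|7)    [499 ≡ 2 mod 7]
  = (1|7)    [7 ≡ 7 mod 8 ⇒ (2|7) = +1]
  = 1    [(1|7) = 1]
Second factor (120|499):
(120|499)
  = -(15|499)    [499 ≡ 3 mod 8 ⇒ (2|499)^3 = -1]
  = (499|15)    [QR: both ≡ 3 mod 4, sign flips]
  = (4|15)    [499 ≡ 4 mod 15]
  = (1|15)    [15 ≡ 7 mod 8 ⇒ (2|15)^2 = +1]
  = 1    [(1|15) = 1]
Product: (1)·(1) = 1.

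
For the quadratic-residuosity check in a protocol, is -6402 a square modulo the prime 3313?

yes

(-6402/3313)
  = (6402/3313)    [3313 ≡ 1 mod 4 ⇒ (-1/3313) = +1]
  = (3089/3313)    [6402 ≡ 3089 mod 3313]
  = (3313/3089)    [QR: 3089 ≡ 1 mod 4, sign kept]
  = (224/3089)    [3313 ≡ 224 mod 3089]
  = (7/3089)    [3089 ≡ 1 mod 8 ⇒ (2/3089)^5 = +1]
  = (3089/7)    [QR: 3089 ≡ 1 mod 4, sign kept]
  = (2/7)    [3089 ≡ 2 mod 7]
  = (1/7)    [7 ≡ 7 mod 8 ⇒ (2/7) = +1]
  = 1    [(1/7) = 1]
(-6402/3313) = 1, and 3313 is prime, so -6402 is a quadratic residue mod 3313.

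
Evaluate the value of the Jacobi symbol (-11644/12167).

-1

Pull out -1: (-11644/12167) = (-1/12167)·(11644/12167). Since 12167 ≡ 3 (mod 4), (-1/12167) = -1. Now have -(11644/12167).
Factor out 2: 11644 = 2^2·2911. Since 12167 ≡ 7 (mod 8), (2/12167) = +1, and (2/12167)^2 = +1. Now have -(2911/12167).
Both 2911 ≡ 3 and 12167 ≡ 3 (mod 4), so reciprocity gives (2911/12167) = -(12167/2911). Reduce: 12167 ≡ 523 (mod 2911). Now have (523/2911).
Both 523 ≡ 3 and 2911 ≡ 3 (mod 4), so reciprocity gives (523/2911) = -(2911/523). Reduce: 2911 ≡ 296 (mod 523). Now have -(296/523).
Factor out 2: 296 = 2^3·37. Since 523 ≡ 3 (mod 8), (2/523) = -1, and (2/523)^3 = -1. Now have (37/523).
37 ≡ 1 (mod 4), so quadratic reciprocity gives (37/523) = (523/37). Reduce: 523 ≡ 5 (mod 37). Now have (5/37).
5 ≡ 1 (mod 4), so quadratic reciprocity gives (5/37) = (37/5). Reduce: 37 ≡ 2 (mod 5). Now have (2/5).
Factor out 2: 2 = 2. Since 5 ≡ 5 (mod 8), (2/5) = -1. Now have -(1/5).
(1/5) = 1. Collecting the sign factors: -1.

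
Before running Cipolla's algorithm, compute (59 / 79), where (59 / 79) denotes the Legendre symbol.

Both 59 ≡ 3 and 79 ≡ 3 (mod 4), so reciprocity gives (59 / 79) = -(79 / 59). Reduce: 79 ≡ 20 (mod 59). Now have -(20 / 59).
Factor out 2: 20 = 2^2·5. Since 59 ≡ 3 (mod 8), (2 / 59) = -1, and (2 / 59)^2 = +1. Now have -(5 / 59).
5 ≡ 1 (mod 4), so quadratic reciprocity gives (5 / 59) = (59 / 5). Reduce: 59 ≡ 4 (mod 5). Now have -(4 / 5).
Factor out 2: 4 = 2^2. Since 5 ≡ 5 (mod 8), (2 / 5) = -1, and (2 / 5)^2 = +1. Now have -(1 / 5).
(1 / 5) = 1. Collecting the sign factors: -1.

-1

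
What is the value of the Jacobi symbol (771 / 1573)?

1

1573 ≡ 1 (mod 4), so quadratic reciprocity gives (771 / 1573) = (1573 / 771). Reduce: 1573 ≡ 31 (mod 771). Now have (31 / 771).
Both 31 ≡ 3 and 771 ≡ 3 (mod 4), so reciprocity gives (31 / 771) = -(771 / 31). Reduce: 771 ≡ 27 (mod 31). Now have -(27 / 31).
Both 27 ≡ 3 and 31 ≡ 3 (mod 4), so reciprocity gives (27 / 31) = -(31 / 27). Reduce: 31 ≡ 4 (mod 27). Now have (4 / 27).
Factor out 2: 4 = 2^2. Since 27 ≡ 3 (mod 8), (2 / 27) = -1, and (2 / 27)^2 = +1. Now have (1 / 27).
(1 / 27) = 1. Collecting the sign factors: 1.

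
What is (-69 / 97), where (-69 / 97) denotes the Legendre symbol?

Reduce the numerator: -69 ≡ 28 (mod 97), so (-69 / 97) = (28 / 97).
Factor out 2: 28 = 2^2·7. Since 97 ≡ 1 (mod 8), (2 / 97) = +1, and (2 / 97)^2 = +1. Now have (7 / 97).
97 ≡ 1 (mod 4), so quadratic reciprocity gives (7 / 97) = (97 / 7). Reduce: 97 ≡ 6 (mod 7). Now have (6 / 7).
Factor out 2: 6 = 2·3. Since 7 ≡ 7 (mod 8), (2 / 7) = +1. Now have (3 / 7).
Both 3 ≡ 3 and 7 ≡ 3 (mod 4), so reciprocity gives (3 / 7) = -(7 / 3). Reduce: 7 ≡ 1 (mod 3). Now have -(1 / 3).
(1 / 3) = 1. Collecting the sign factors: -1.

-1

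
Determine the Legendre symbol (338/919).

Factor out 2: 338 = 2·169. Since 919 ≡ 7 (mod 8), (2/919) = +1. Now have (169/919).
169 ≡ 1 (mod 4), so quadratic reciprocity gives (169/919) = (919/169). Reduce: 919 ≡ 74 (mod 169). Now have (74/169).
Factor out 2: 74 = 2·37. Since 169 ≡ 1 (mod 8), (2/169) = +1. Now have (37/169).
37 ≡ 1 (mod 4), so quadratic reciprocity gives (37/169) = (169/37). Reduce: 169 ≡ 21 (mod 37). Now have (21/37).
21 ≡ 1 (mod 4), so quadratic reciprocity gives (21/37) = (37/21). Reduce: 37 ≡ 16 (mod 21). Now have (16/21).
Factor out 2: 16 = 2^4. Since 21 ≡ 5 (mod 8), (2/21) = -1, and (2/21)^4 = +1. Now have (1/21).
(1/21) = 1. Collecting the sign factors: 1.

1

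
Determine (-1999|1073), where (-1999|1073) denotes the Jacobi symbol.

-1

Pull out -1: (-1999|1073) = (-1|1073)·(1999|1073). Since 1073 ≡ 1 (mod 4), (-1|1073) = +1. Now have (1999|1073).
Reduce the numerator: 1999 ≡ 926 (mod 1073), so (1999|1073) = (926|1073).
Factor out 2: 926 = 2·463. Since 1073 ≡ 1 (mod 8), (2|1073) = +1. Now have (463|1073).
1073 ≡ 1 (mod 4), so quadratic reciprocity gives (463|1073) = (1073|463). Reduce: 1073 ≡ 147 (mod 463). Now have (147|463).
Both 147 ≡ 3 and 463 ≡ 3 (mod 4), so reciprocity gives (147|463) = -(463|147). Reduce: 463 ≡ 22 (mod 147). Now have -(22|147).
Factor out 2: 22 = 2·11. Since 147 ≡ 3 (mod 8), (2|147) = -1. Now have (11|147).
Both 11 ≡ 3 and 147 ≡ 3 (mod 4), so reciprocity gives (11|147) = -(147|11). Reduce: 147 ≡ 4 (mod 11). Now have -(4|11).
Factor out 2: 4 = 2^2. Since 11 ≡ 3 (mod 8), (2|11) = -1, and (2|11)^2 = +1. Now have -(1|11).
(1|11) = 1. Collecting the sign factors: -1.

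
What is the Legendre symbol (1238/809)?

(1238/809)
  = (429/809)    [1238 ≡ 429 mod 809]
  = (809/429)    [QR: 429 ≡ 1 mod 4, sign kept]
  = (380/429)    [809 ≡ 380 mod 429]
  = (95/429)    [429 ≡ 5 mod 8 ⇒ (2/429)^2 = +1]
  = (429/95)    [QR: 429 ≡ 1 mod 4, sign kept]
  = (49/95)    [429 ≡ 49 mod 95]
  = (95/49)    [QR: 49 ≡ 1 mod 4, sign kept]
  = (46/49)    [95 ≡ 46 mod 49]
  = (23/49)    [49 ≡ 1 mod 8 ⇒ (2/49) = +1]
  = (49/23)    [QR: 49 ≡ 1 mod 4, sign kept]
  = (3/23)    [49 ≡ 3 mod 23]
  = -(23/3)    [QR: both ≡ 3 mod 4, sign flips]
  = -(2/3)    [23 ≡ 2 mod 3]
  = (1/3)    [3 ≡ 3 mod 8 ⇒ (2/3) = -1]
  = 1    [(1/3) = 1]

1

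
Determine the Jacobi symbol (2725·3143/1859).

By multiplicativity, (2725·3143/1859) = (2725/1859)·(3143/1859).
First factor (2725/1859):
Reduce the numerator: 2725 ≡ 866 (mod 1859), so (2725/1859) = (866/1859).
Factor out 2: 866 = 2·433. Since 1859 ≡ 3 (mod 8), (2/1859) = -1. Now have -(433/1859).
433 ≡ 1 (mod 4), so quadratic reciprocity gives (433/1859) = (1859/433). Reduce: 1859 ≡ 127 (mod 433). Now have -(127/433).
433 ≡ 1 (mod 4), so quadratic reciprocity gives (127/433) = (433/127). Reduce: 433 ≡ 52 (mod 127). Now have -(52/127).
Factor out 2: 52 = 2^2·13. Since 127 ≡ 7 (mod 8), (2/127) = +1, and (2/127)^2 = +1. Now have -(13/127).
13 ≡ 1 (mod 4), so quadratic reciprocity gives (13/127) = (127/13). Reduce: 127 ≡ 10 (mod 13). Now have -(10/13).
Factor out 2: 10 = 2·5. Since 13 ≡ 5 (mod 8), (2/13) = -1. Now have (5/13).
5 ≡ 1 (mod 4), so quadratic reciprocity gives (5/13) = (13/5). Reduce: 13 ≡ 3 (mod 5). Now have (3/5).
5 ≡ 1 (mod 4), so quadratic reciprocity gives (3/5) = (5/3). Reduce: 5 ≡ 2 (mod 3). Now have (2/3).
Factor out 2: 2 = 2. Since 3 ≡ 3 (mod 8), (2/3) = -1. Now have -(1/3).
(1/3) = 1. Collecting the sign factors: -1.
Second factor (3143/1859):
Reduce the numerator: 3143 ≡ 1284 (mod 1859), so (3143/1859) = (1284/1859).
Factor out 2: 1284 = 2^2·321. Since 1859 ≡ 3 (mod 8), (2/1859) = -1, and (2/1859)^2 = +1. Now have (321/1859).
321 ≡ 1 (mod 4), so quadratic reciprocity gives (321/1859) = (1859/321). Reduce: 1859 ≡ 254 (mod 321). Now have (254/321).
Factor out 2: 254 = 2·127. Since 321 ≡ 1 (mod 8), (2/321) = +1. Now have (127/321).
321 ≡ 1 (mod 4), so quadratic reciprocity gives (127/321) = (321/127). Reduce: 321 ≡ 67 (mod 127). Now have (67/127).
Both 67 ≡ 3 and 127 ≡ 3 (mod 4), so reciprocity gives (67/127) = -(127/67). Reduce: 127 ≡ 60 (mod 67). Now have -(60/67).
Factor out 2: 60 = 2^2·15. Since 67 ≡ 3 (mod 8), (2/67) = -1, and (2/67)^2 = +1. Now have -(15/67).
Both 15 ≡ 3 and 67 ≡ 3 (mod 4), so reciprocity gives (15/67) = -(67/15). Reduce: 67 ≡ 7 (mod 15). Now have (7/15).
Both 7 ≡ 3 and 15 ≡ 3 (mod 4), so reciprocity gives (7/15) = -(15/7). Reduce: 15 ≡ 1 (mod 7). Now have -(1/7).
(1/7) = 1. Collecting the sign factors: -1.
Product: (-1)·(-1) = 1.

1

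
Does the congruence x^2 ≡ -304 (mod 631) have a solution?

yes

(-304|631)
  = (327|631)    [-304 ≡ 327 mod 631]
  = -(631|327)    [QR: both ≡ 3 mod 4, sign flips]
  = -(304|327)    [631 ≡ 304 mod 327]
  = -(19|327)    [327 ≡ 7 mod 8 ⇒ (2|327)^4 = +1]
  = (327|19)    [QR: both ≡ 3 mod 4, sign flips]
  = (4|19)    [327 ≡ 4 mod 19]
  = (1|19)    [19 ≡ 3 mod 8 ⇒ (2|19)^2 = +1]
  = 1    [(1|19) = 1]
The Legendre symbol is 1, so x^2 ≡ -304 (mod 631) has solution.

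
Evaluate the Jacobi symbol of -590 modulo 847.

-1

Pull out -1: (-590/847) = (-1/847)·(590/847). Since 847 ≡ 3 (mod 4), (-1/847) = -1. Now have -(590/847).
Factor out 2: 590 = 2·295. Since 847 ≡ 7 (mod 8), (2/847) = +1. Now have -(295/847).
Both 295 ≡ 3 and 847 ≡ 3 (mod 4), so reciprocity gives (295/847) = -(847/295). Reduce: 847 ≡ 257 (mod 295). Now have (257/295).
257 ≡ 1 (mod 4), so quadratic reciprocity gives (257/295) = (295/257). Reduce: 295 ≡ 38 (mod 257). Now have (38/257).
Factor out 2: 38 = 2·19. Since 257 ≡ 1 (mod 8), (2/257) = +1. Now have (19/257).
257 ≡ 1 (mod 4), so quadratic reciprocity gives (19/257) = (257/19). Reduce: 257 ≡ 10 (mod 19). Now have (10/19).
Factor out 2: 10 = 2·5. Since 19 ≡ 3 (mod 8), (2/19) = -1. Now have -(5/19).
5 ≡ 1 (mod 4), so quadratic reciprocity gives (5/19) = (19/5). Reduce: 19 ≡ 4 (mod 5). Now have -(4/5).
Factor out 2: 4 = 2^2. Since 5 ≡ 5 (mod 8), (2/5) = -1, and (2/5)^2 = +1. Now have -(1/5).
(1/5) = 1. Collecting the sign factors: -1.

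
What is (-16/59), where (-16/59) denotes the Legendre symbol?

(-16/59)
  = (43/59)    [-16 ≡ 43 mod 59]
  = -(59/43)    [QR: both ≡ 3 mod 4, sign flips]
  = -(16/43)    [59 ≡ 16 mod 43]
  = -(1/43)    [43 ≡ 3 mod 8 ⇒ (2/43)^4 = +1]
  = -1    [(1/43) = 1]

-1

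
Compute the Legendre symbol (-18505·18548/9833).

1

By multiplicativity, (-18505·18548/9833) = (-18505/9833)·(18548/9833).
First factor (-18505/9833):
Pull out -1: (-18505/9833) = (-1/9833)·(18505/9833). Since 9833 ≡ 1 (mod 4), (-1/9833) = +1. Now have (18505/9833).
Reduce the numerator: 18505 ≡ 8672 (mod 9833), so (18505/9833) = (8672/9833).
Factor out 2: 8672 = 2^5·271. Since 9833 ≡ 1 (mod 8), (2/9833) = +1, and (2/9833)^5 = +1. Now have (271/9833).
9833 ≡ 1 (mod 4), so quadratic reciprocity gives (271/9833) = (9833/271). Reduce: 9833 ≡ 77 (mod 271). Now have (77/271).
77 ≡ 1 (mod 4), so quadratic reciprocity gives (77/271) = (271/77). Reduce: 271 ≡ 40 (mod 77). Now have (40/77).
Factor out 2: 40 = 2^3·5. Since 77 ≡ 5 (mod 8), (2/77) = -1, and (2/77)^3 = -1. Now have -(5/77).
5 ≡ 1 (mod 4), so quadratic reciprocity gives (5/77) = (77/5). Reduce: 77 ≡ 2 (mod 5). Now have -(2/5).
Factor out 2: 2 = 2. Since 5 ≡ 5 (mod 8), (2/5) = -1. Now have (1/5).
(1/5) = 1. Collecting the sign factors: 1.
Second factor (18548/9833):
Reduce the numerator: 18548 ≡ 8715 (mod 9833), so (18548/9833) = (8715/9833).
9833 ≡ 1 (mod 4), so quadratic reciprocity gives (8715/9833) = (9833/8715). Reduce: 9833 ≡ 1118 (mod 8715). Now have (1118/8715).
Factor out 2: 1118 = 2·559. Since 8715 ≡ 3 (mod 8), (2/8715) = -1. Now have -(559/8715).
Both 559 ≡ 3 and 8715 ≡ 3 (mod 4), so reciprocity gives (559/8715) = -(8715/559). Reduce: 8715 ≡ 330 (mod 559). Now have (330/559).
Factor out 2: 330 = 2·165. Since 559 ≡ 7 (mod 8), (2/559) = +1. Now have (165/559).
165 ≡ 1 (mod 4), so quadratic reciprocity gives (165/559) = (559/165). Reduce: 559 ≡ 64 (mod 165). Now have (64/165).
Factor out 2: 64 = 2^6. Since 165 ≡ 5 (mod 8), (2/165) = -1, and (2/165)^6 = +1. Now have (1/165).
(1/165) = 1. Collecting the sign factors: 1.
Product: (1)·(1) = 1.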